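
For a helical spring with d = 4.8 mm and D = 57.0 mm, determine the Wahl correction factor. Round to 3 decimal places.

1.121

C = D/d = 57.0/4.8 = 11.8750
K_W = (4C−1)/(4C−4) + 0.615/C = 46.500/43.500 + 0.0518 = 1.1208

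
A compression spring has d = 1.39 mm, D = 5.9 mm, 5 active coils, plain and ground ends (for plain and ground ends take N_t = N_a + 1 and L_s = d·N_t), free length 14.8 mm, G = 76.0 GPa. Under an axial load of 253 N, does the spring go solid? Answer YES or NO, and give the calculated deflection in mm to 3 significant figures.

k = Gd⁴/(8D³N_a) = (76.0×10³)(1.39⁴)/(8·5.9³·5) = 34.535 N/mm
N_t = 6; L_s = 1.39·6 = 8.34 mm; δ_solid = L₀ − L_s = 14.8 − 8.34 = 6.46 mm
δ = F/k = 253/34.535 = 7.3259 mm
δ ≥ δ_solid → spring goes solid

YES, δ = 7.33 mm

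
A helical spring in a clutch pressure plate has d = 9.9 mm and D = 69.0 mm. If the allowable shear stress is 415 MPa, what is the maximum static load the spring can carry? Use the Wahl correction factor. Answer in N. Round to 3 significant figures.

C = D/d = 69.0/9.9 = 6.9697
K_W = (4C−1)/(4C−4) + 0.615/C = 26.879/23.879 + 0.0882 = 1.2139
τ_max = K·8FD/(πd³) → F_max = τ_allow·πd³/(8DK)
F_max = 415·π·9.9³/(8·69.0·1.2139) = 1.265e+06/670.06 = 1888 N

1890 N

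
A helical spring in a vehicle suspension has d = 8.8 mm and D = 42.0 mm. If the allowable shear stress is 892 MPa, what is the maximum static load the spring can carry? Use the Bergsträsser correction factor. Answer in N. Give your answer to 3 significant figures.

C = D/d = 42.0/8.8 = 4.7727
K_B = (4C+2)/(4C−3) = 21.091/16.091 = 1.3107
τ_max = K·8FD/(πd³) → F_max = τ_allow·πd³/(8DK)
F_max = 892·π·8.8³/(8·42.0·1.3107) = 1.9097e+06/440.41 = 4336.2 N

4340 N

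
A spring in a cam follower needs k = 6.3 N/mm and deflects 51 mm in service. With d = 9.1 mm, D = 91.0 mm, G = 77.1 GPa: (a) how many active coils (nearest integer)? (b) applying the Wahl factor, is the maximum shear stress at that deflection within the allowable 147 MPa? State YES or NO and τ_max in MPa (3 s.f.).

(a) 14 coils; (b) YES, τ_max = 112 MPa

N_a = Gd⁴/(8D³k) = (77.1×10³)(9.1⁴)/(8·91.0³·6.3) = 13.92 → N_a = 14
Actual rate k = Gd⁴/(8D³·14) = 6.2644 N/mm
Working load F = kδ = 6.2644·51 = 319.48 N
C = 91.0/9.1 = 10.0000; K_W = (4C−1)/(4C−4)+0.615/C = 1.1448
τ_max = K_W·8FD/(πd³) = 1.1448·98.244 = 112.47 MPa
τ_max ≤ 147 MPa → acceptable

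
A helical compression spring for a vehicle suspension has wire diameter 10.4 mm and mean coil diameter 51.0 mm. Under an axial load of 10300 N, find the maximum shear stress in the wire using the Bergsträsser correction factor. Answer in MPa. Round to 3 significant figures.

1550 MPa

Spring index C = D/d = 51.0/10.4 = 4.9038
K_B = (4C+2)/(4C−3) = 21.615/16.615 = 1.3009
τ₀ = 8FD/(πd³) = 8·10300·51.0/(π·10.4³) = 4.2024e+06/3533.9 = 1189.2 MPa
τ_max = K·τ₀ = 1.3009 × 1189.2 = 1547 MPa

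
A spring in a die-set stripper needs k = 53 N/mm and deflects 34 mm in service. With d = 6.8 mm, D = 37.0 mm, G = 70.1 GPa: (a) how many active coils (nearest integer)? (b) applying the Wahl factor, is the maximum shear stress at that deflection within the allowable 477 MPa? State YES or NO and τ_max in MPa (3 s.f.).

N_a = Gd⁴/(8D³k) = (70.1×10³)(6.8⁴)/(8·37.0³·53) = 6.979 → N_a = 7
Actual rate k = Gd⁴/(8D³·7) = 52.84 N/mm
Working load F = kδ = 52.84·34 = 1796.6 N
C = 37.0/6.8 = 5.4412; K_W = (4C−1)/(4C−4)+0.615/C = 1.2819
τ_max = K_W·8FD/(πd³) = 1.2819·538.34 = 690.1 MPa
τ_max > 477 MPa → exceeds allowable

(a) 7 coils; (b) NO, τ_max = 690 MPa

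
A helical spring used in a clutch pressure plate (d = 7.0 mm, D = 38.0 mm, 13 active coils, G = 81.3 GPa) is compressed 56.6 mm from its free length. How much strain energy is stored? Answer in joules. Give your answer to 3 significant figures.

54.8 J

k = Gd⁴/(8D³N_a) = (81.3×10³)(7.0⁴)/(8·38.0³·13) = 34.206 N/mm
U = ½kδ² = 0.5 × 34.206 × 56.6² = 54790 N·mm = 54.79 J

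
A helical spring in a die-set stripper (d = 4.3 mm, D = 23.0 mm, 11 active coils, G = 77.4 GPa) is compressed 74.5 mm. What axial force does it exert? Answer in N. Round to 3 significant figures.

1840 N

k = Gd⁴/(8D³N_a) = (77.4×10³)(4.3⁴)/(8·23.0³·11) = 24.714 N/mm
F = k·δ = 24.714 × 74.5 = 1841.2 N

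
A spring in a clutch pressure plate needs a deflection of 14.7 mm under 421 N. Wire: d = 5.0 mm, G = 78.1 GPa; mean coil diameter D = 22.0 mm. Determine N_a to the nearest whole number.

Required rate k = F/δ = 421/14.7 = 28.639 N/mm
N_a = Gd⁴/(8D³k) = (78.1×10³ × 5.0⁴)/(8 × 22.0³ × 28.639)
    = 4.88125e+07 / 2.43962e+06 = 20.01 → 20 coils

20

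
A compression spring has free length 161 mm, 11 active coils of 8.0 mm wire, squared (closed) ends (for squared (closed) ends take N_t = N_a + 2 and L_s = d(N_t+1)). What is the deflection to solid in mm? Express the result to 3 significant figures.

N_t = 13; L_s = 8.0·14 = 112 mm
δ_solid = L₀ − L_s = 161 − 112 = 49 mm

49.0 mm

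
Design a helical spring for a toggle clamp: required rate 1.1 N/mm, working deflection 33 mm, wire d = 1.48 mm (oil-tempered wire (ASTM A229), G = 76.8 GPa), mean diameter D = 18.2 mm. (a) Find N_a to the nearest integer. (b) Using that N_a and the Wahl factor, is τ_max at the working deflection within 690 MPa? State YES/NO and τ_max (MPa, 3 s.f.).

(a) 7 coils; (b) YES, τ_max = 575 MPa

N_a = Gd⁴/(8D³k) = (76.8×10³)(1.48⁴)/(8·18.2³·1.1) = 6.946 → N_a = 7
Actual rate k = Gd⁴/(8D³·7) = 1.0915 N/mm
Working load F = kδ = 1.0915·33 = 36.018 N
C = 18.2/1.48 = 12.2973; K_W = (4C−1)/(4C−4)+0.615/C = 1.1164
τ_max = K_W·8FD/(πd³) = 1.1164·514.93 = 574.86 MPa
τ_max ≤ 690 MPa → acceptable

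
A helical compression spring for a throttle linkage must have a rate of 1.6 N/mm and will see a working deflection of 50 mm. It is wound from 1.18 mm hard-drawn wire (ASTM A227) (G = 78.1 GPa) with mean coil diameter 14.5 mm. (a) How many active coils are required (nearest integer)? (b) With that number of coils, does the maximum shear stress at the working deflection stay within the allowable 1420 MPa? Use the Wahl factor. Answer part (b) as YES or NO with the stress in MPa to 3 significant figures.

(a) 4 coils; (b) NO, τ_max = 1950 MPa

N_a = Gd⁴/(8D³k) = (78.1×10³)(1.18⁴)/(8·14.5³·1.6) = 3.88 → N_a = 4
Actual rate k = Gd⁴/(8D³·4) = 1.5521 N/mm
Working load F = kδ = 1.5521·50 = 77.606 N
C = 14.5/1.18 = 12.2881; K_W = (4C−1)/(4C−4)+0.615/C = 1.1165
τ_max = K_W·8FD/(πd³) = 1.1165·1744 = 1947.2 MPa
τ_max > 1420 MPa → exceeds allowable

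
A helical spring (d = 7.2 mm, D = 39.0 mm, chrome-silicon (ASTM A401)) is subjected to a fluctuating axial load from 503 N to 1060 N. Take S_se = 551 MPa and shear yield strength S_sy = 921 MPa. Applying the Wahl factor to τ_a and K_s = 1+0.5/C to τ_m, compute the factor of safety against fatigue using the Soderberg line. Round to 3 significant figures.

2.39

C = D/d = 39.0/7.2 = 5.4167; K_W = (4C−1)/(4C−4)+0.615/C = 1.2833; K_s = 1+0.5/C = 1.0923
F_a = (F_max−F_min)/2 = 278.5 N; F_m = (F_max+F_min)/2 = 781.5 N
τ_a = K_W·8F_aD/(πd³) = 1.2833 × 74.102 = 95.099 MPa
τ_m = K_s·8F_mD/(πd³) = 1.0923 × 207.94 = 227.13 MPa
Soderberg: 1/n_f = τ_a/S_se + τ_m/S_sy = 95.099/551 + 227.13/921 = 0.17259 + 0.24662 = 0.41921
n_f = 1/0.41921 = 2.385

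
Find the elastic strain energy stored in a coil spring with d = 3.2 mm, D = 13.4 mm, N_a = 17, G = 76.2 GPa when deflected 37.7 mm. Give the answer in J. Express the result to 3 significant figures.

k = Gd⁴/(8D³N_a) = (76.2×10³)(3.2⁴)/(8·13.4³·17) = 24.418 N/mm
U = ½kδ² = 0.5 × 24.418 × 37.7² = 17352 N·mm = 17.352 J

17.4 J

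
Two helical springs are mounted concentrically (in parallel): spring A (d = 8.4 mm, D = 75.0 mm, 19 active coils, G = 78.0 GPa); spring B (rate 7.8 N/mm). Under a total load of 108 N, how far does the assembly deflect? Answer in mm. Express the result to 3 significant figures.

7.79 mm

k_A = Gd⁴/(8D³N_a) = (78.0×10³)(8.4⁴)/(8·75.0³·19) = 6.056 N/mm
Parallel: k_eq = 6.056 + 7.8 = 13.856 N/mm
δ = F/k_eq = 108/13.856 = 7.7945 mm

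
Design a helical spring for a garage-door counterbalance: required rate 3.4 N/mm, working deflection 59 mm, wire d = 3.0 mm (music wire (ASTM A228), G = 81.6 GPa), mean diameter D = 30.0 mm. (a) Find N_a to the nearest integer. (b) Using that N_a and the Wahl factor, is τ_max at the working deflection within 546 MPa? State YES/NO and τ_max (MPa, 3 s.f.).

(a) 9 coils; (b) NO, τ_max = 650 MPa

N_a = Gd⁴/(8D³k) = (81.6×10³)(3.0⁴)/(8·30.0³·3.4) = 9 → N_a = 9
Actual rate k = Gd⁴/(8D³·9) = 3.4 N/mm
Working load F = kδ = 3.4·59 = 200.6 N
C = 30.0/3.0 = 10.0000; K_W = (4C−1)/(4C−4)+0.615/C = 1.1448
τ_max = K_W·8FD/(πd³) = 1.1448·567.58 = 649.79 MPa
τ_max > 546 MPa → exceeds allowable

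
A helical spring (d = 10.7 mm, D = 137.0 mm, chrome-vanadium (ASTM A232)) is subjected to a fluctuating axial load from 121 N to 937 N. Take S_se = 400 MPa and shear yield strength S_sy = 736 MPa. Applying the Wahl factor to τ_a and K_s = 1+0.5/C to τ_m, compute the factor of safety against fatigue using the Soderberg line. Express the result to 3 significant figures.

C = D/d = 137.0/10.7 = 12.8037; K_W = (4C−1)/(4C−4)+0.615/C = 1.1116; K_s = 1+0.5/C = 1.0391
F_a = (F_max−F_min)/2 = 408 N; F_m = (F_max+F_min)/2 = 529 N
τ_a = K_W·8F_aD/(πd³) = 1.1116 × 116.19 = 129.15 MPa
τ_m = K_s·8F_mD/(πd³) = 1.0391 × 150.65 = 156.53 MPa
Soderberg: 1/n_f = τ_a/S_se + τ_m/S_sy = 129.15/400 + 156.53/736 = 0.32288 + 0.21268 = 0.53556
n_f = 1/0.53556 = 1.867

1.87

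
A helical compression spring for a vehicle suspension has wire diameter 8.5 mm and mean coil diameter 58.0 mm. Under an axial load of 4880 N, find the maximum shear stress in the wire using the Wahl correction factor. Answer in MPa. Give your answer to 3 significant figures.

Spring index C = D/d = 58.0/8.5 = 6.8235
K_W = (4C−1)/(4C−4) + 0.615/C = 26.294/23.294 + 0.0901 = 1.2189
τ₀ = 8FD/(πd³) = 8·4880·58.0/(π·8.5³) = 2.26432e+06/1929.3 = 1173.6 MPa
τ_max = K·τ₀ = 1.2189 × 1173.6 = 1430.6 MPa

1430 MPa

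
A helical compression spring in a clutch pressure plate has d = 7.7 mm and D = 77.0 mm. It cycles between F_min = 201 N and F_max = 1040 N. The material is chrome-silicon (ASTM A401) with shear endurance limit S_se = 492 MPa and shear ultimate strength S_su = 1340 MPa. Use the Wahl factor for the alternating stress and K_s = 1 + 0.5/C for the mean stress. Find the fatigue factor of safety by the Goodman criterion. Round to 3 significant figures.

C = D/d = 77.0/7.7 = 10.0000; K_W = (4C−1)/(4C−4)+0.615/C = 1.1448; K_s = 1+0.5/C = 1.0500
F_a = (F_max−F_min)/2 = 419.5 N; F_m = (F_max+F_min)/2 = 620.5 N
τ_a = K_W·8F_aD/(πd³) = 1.1448 × 180.17 = 206.27 MPa
τ_m = K_s·8F_mD/(πd³) = 1.0500 × 266.5 = 279.83 MPa
Goodman: 1/n_f = τ_a/S_se + τ_m/S_su = 206.27/492 + 279.83/1340 = 0.41924 + 0.20883 = 0.62807
n_f = 1/0.62807 = 1.592

1.59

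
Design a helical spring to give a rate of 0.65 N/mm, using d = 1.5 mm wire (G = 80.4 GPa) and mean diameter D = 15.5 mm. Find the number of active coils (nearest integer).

N_a = Gd⁴/(8D³k) = (80.4×10³ × 1.5⁴)/(8 × 15.5³ × 0.65)
    = 407025 / 19364.2 = 21.02 → 21 coils

21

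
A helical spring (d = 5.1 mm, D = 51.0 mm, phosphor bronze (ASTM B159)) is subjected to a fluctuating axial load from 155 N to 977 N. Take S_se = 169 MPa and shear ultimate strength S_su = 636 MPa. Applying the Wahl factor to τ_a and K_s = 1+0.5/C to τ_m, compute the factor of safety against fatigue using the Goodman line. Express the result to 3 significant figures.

C = D/d = 51.0/5.1 = 10.0000; K_W = (4C−1)/(4C−4)+0.615/C = 1.1448; K_s = 1+0.5/C = 1.0500
F_a = (F_max−F_min)/2 = 411 N; F_m = (F_max+F_min)/2 = 566 N
τ_a = K_W·8F_aD/(πd³) = 1.1448 × 402.38 = 460.66 MPa
τ_m = K_s·8F_mD/(πd³) = 1.0500 × 554.14 = 581.84 MPa
Goodman: 1/n_f = τ_a/S_se + τ_m/S_su = 460.66/169 + 581.84/636 = 2.72582 + 0.91485 = 3.6407
n_f = 1/3.6407 = 0.2747

0.275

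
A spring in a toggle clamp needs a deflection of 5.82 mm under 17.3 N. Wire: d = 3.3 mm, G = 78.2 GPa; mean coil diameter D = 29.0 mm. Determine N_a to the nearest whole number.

Required rate k = F/δ = 17.3/5.82 = 2.9725 N/mm
N_a = Gd⁴/(8D³k) = (78.2×10³ × 3.3⁴)/(8 × 29.0³ × 2.9725)
    = 9.2739e+06 / 579972 = 15.99 → 16 coils

16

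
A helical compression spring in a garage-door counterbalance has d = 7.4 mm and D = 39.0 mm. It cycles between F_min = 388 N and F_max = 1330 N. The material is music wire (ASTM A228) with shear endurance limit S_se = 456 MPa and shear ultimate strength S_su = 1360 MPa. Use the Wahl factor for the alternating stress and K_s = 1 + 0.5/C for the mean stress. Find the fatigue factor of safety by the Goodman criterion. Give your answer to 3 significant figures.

C = D/d = 39.0/7.4 = 5.2703; K_W = (4C−1)/(4C−4)+0.615/C = 1.2923; K_s = 1+0.5/C = 1.0949
F_a = (F_max−F_min)/2 = 471 N; F_m = (F_max+F_min)/2 = 859 N
τ_a = K_W·8F_aD/(πd³) = 1.2923 × 115.43 = 149.18 MPa
τ_m = K_s·8F_mD/(πd³) = 1.0949 × 210.52 = 230.5 MPa
Goodman: 1/n_f = τ_a/S_se + τ_m/S_su = 149.18/456 + 230.5/1360 = 0.32714 + 0.16948 = 0.49663
n_f = 1/0.49663 = 2.014

2.01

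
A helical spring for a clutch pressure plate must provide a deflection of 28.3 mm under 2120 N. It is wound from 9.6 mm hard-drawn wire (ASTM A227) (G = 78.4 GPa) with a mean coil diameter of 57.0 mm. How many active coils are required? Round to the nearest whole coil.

6

Required rate k = F/δ = 2120/28.3 = 74.912 N/mm
N_a = Gd⁴/(8D³k) = (78.4×10³ × 9.6⁴)/(8 × 57.0³ × 74.912)
    = 6.65888e+08 / 1.10985e+08 = 6 → 6 coils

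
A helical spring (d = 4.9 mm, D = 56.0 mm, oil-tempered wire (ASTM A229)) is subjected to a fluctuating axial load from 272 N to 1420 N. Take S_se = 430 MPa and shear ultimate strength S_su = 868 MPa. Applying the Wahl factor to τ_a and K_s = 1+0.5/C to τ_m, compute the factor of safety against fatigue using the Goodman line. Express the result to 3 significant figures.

0.327

C = D/d = 56.0/4.9 = 11.4286; K_W = (4C−1)/(4C−4)+0.615/C = 1.1257; K_s = 1+0.5/C = 1.0437
F_a = (F_max−F_min)/2 = 574 N; F_m = (F_max+F_min)/2 = 846 N
τ_a = K_W·8F_aD/(πd³) = 1.1257 × 695.75 = 783.22 MPa
τ_m = K_s·8F_mD/(πd³) = 1.0437 × 1025.4 = 1070.3 MPa
Goodman: 1/n_f = τ_a/S_se + τ_m/S_su = 783.22/430 + 1070.3/868 = 1.82145 + 1.23307 = 3.0545
n_f = 1/3.0545 = 0.3274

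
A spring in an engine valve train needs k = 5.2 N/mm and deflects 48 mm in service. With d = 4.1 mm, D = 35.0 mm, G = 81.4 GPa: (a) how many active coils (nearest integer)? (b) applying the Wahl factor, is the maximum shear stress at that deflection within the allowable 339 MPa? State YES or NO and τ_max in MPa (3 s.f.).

N_a = Gd⁴/(8D³k) = (81.4×10³)(4.1⁴)/(8·35.0³·5.2) = 12.9 → N_a = 13
Actual rate k = Gd⁴/(8D³·13) = 5.1585 N/mm
Working load F = kδ = 5.1585·48 = 247.61 N
C = 35.0/4.1 = 8.5366; K_W = (4C−1)/(4C−4)+0.615/C = 1.1716
τ_max = K_W·8FD/(πd³) = 1.1716·320.2 = 375.13 MPa
τ_max > 339 MPa → exceeds allowable

(a) 13 coils; (b) NO, τ_max = 375 MPa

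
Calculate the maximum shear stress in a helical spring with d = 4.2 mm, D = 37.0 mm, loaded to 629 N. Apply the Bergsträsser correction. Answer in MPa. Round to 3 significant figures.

924 MPa

Spring index C = D/d = 37.0/4.2 = 8.8095
K_B = (4C+2)/(4C−3) = 37.238/32.238 = 1.1551
τ₀ = 8FD/(πd³) = 8·629·37.0/(π·4.2³) = 186184/232.75 = 799.92 MPa
τ_max = K·τ₀ = 1.1551 × 799.92 = 923.98 MPa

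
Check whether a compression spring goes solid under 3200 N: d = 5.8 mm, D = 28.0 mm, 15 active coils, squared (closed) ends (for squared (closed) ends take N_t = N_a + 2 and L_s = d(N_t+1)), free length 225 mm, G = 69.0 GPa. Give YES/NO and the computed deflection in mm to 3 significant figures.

NO, δ = 108 mm

k = Gd⁴/(8D³N_a) = (69.0×10³)(5.8⁴)/(8·28.0³·15) = 29.642 N/mm
N_t = 17; L_s = 5.8·18 = 104.4 mm; δ_solid = L₀ − L_s = 225 − 104.4 = 120.6 mm
δ = F/k = 3200/29.642 = 107.96 mm
δ < δ_solid → spring does not go solid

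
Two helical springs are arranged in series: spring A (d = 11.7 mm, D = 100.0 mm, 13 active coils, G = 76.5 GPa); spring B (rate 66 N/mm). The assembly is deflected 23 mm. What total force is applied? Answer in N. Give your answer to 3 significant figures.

262 N

k_A = Gd⁴/(8D³N_a) = (76.5×10³)(11.7⁴)/(8·100.0³·13) = 13.784 N/mm
Series: 1/k_eq = 1/13.784 + 1/66 = 0.0877; k_eq = 11.403 N/mm
F = k_eq·δ = 11.403·23 = 262.26 N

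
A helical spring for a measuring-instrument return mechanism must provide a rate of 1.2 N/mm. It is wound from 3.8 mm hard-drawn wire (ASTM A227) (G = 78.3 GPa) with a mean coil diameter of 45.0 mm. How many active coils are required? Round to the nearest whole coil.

N_a = Gd⁴/(8D³k) = (78.3×10³ × 3.8⁴)/(8 × 45.0³ × 1.2)
    = 1.63266e+07 / 874800 = 18.66 → 19 coils

19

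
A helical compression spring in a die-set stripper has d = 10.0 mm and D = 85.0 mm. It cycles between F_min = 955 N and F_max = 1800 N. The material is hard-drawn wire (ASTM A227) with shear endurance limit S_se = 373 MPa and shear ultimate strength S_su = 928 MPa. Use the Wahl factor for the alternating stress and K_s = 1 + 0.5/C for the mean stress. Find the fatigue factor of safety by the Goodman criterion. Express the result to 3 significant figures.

1.59

C = D/d = 85.0/10.0 = 8.5000; K_W = (4C−1)/(4C−4)+0.615/C = 1.1724; K_s = 1+0.5/C = 1.0588
F_a = (F_max−F_min)/2 = 422.5 N; F_m = (F_max+F_min)/2 = 1377.5 N
τ_a = K_W·8F_aD/(πd³) = 1.1724 × 91.45 = 107.21 MPa
τ_m = K_s·8F_mD/(πd³) = 1.0588 × 298.16 = 315.7 MPa
Goodman: 1/n_f = τ_a/S_se + τ_m/S_su = 107.21/373 + 315.7/928 = 0.28743 + 0.34019 = 0.62763
n_f = 1/0.62763 = 1.593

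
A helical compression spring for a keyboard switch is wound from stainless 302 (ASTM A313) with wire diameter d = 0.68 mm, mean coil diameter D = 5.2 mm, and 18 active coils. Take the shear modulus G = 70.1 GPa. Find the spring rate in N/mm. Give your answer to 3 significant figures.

k = Gd⁴/(8D³N_a) = (70.1×10³ × 0.68⁴) / (8 × 5.2³ × 18)
  = 14988.3 / 20247.6 = 0.74025 N/mm

0.740 N/mm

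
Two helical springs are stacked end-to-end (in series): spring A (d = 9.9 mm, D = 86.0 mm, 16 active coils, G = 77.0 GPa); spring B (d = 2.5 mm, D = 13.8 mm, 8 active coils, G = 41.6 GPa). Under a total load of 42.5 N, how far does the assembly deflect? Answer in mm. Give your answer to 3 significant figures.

k_A = Gd⁴/(8D³N_a) = (77.0×10³)(9.9⁴)/(8·86.0³·16) = 9.085 N/mm
k_B = Gd⁴/(8D³N_a) = (41.6×10³)(2.5⁴)/(8·13.8³·8) = 9.6613 N/mm
Series: 1/k_eq = 1/9.085 + 1/9.6613 = 0.21358; k_eq = 4.6822 N/mm
δ = F/k_eq = 42.5/4.6822 = 9.077 mm

9.08 mm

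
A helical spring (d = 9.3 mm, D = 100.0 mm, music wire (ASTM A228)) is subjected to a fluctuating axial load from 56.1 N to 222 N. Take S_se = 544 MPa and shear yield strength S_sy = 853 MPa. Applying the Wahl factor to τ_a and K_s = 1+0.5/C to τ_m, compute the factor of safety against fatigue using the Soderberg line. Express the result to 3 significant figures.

9.20

C = D/d = 100.0/9.3 = 10.7527; K_W = (4C−1)/(4C−4)+0.615/C = 1.1341; K_s = 1+0.5/C = 1.0465
F_a = (F_max−F_min)/2 = 82.95 N; F_m = (F_max+F_min)/2 = 139.05 N
τ_a = K_W·8F_aD/(πd³) = 1.1341 × 26.261 = 29.782 MPa
τ_m = K_s·8F_mD/(πd³) = 1.0465 × 44.021 = 46.068 MPa
Soderberg: 1/n_f = τ_a/S_se + τ_m/S_sy = 29.782/544 + 46.068/853 = 0.05475 + 0.05401 = 0.10875
n_f = 1/0.10875 = 9.195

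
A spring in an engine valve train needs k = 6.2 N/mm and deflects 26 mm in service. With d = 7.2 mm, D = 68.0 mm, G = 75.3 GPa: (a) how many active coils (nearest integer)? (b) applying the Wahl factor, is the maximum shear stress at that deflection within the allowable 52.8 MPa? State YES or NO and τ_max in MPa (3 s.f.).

(a) 13 coils; (b) NO, τ_max = 86.1 MPa

N_a = Gd⁴/(8D³k) = (75.3×10³)(7.2⁴)/(8·68.0³·6.2) = 12.98 → N_a = 13
Actual rate k = Gd⁴/(8D³·13) = 6.1882 N/mm
Working load F = kδ = 6.1882·26 = 160.89 N
C = 68.0/7.2 = 9.4444; K_W = (4C−1)/(4C−4)+0.615/C = 1.1539
τ_max = K_W·8FD/(πd³) = 1.1539·74.643 = 86.133 MPa
τ_max > 52.8 MPa → exceeds allowable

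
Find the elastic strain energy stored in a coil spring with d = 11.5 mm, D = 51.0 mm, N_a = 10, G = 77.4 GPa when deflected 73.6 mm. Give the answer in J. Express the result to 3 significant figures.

k = Gd⁴/(8D³N_a) = (77.4×10³)(11.5⁴)/(8·51.0³·10) = 127.57 N/mm
U = ½kδ² = 0.5 × 127.57 × 73.6² = 3.4551e+05 N·mm = 345.51 J

346 J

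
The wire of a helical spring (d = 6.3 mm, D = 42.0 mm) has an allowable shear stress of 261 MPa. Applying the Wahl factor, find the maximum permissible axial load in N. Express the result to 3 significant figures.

C = D/d = 42.0/6.3 = 6.6667
K_W = (4C−1)/(4C−4) + 0.615/C = 25.667/22.667 + 0.0922 = 1.2246
τ_max = K·8FD/(πd³) → F_max = τ_allow·πd³/(8DK)
F_max = 261·π·6.3³/(8·42.0·1.2246) = 2.0503e+05/411.47 = 498.28 N

498 N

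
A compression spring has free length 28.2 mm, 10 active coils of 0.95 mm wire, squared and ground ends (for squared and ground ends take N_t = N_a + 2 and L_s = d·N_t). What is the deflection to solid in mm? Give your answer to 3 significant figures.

N_t = 12; L_s = 0.95·12 = 11.4 mm
δ_solid = L₀ − L_s = 28.2 − 11.4 = 16.8 mm

16.8 mm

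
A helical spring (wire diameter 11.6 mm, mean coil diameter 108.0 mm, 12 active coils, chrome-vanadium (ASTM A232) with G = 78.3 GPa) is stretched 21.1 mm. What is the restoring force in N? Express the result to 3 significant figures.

247 N

k = Gd⁴/(8D³N_a) = (78.3×10³)(11.6⁴)/(8·108.0³·12) = 11.723 N/mm
F = k·δ = 11.723 × 21.1 = 247.36 N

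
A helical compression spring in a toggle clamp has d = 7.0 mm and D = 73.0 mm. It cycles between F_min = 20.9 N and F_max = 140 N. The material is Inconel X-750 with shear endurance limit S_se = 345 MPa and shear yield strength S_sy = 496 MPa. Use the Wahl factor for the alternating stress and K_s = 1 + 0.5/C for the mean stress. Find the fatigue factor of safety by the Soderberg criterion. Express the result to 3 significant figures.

5.03

C = D/d = 73.0/7.0 = 10.4286; K_W = (4C−1)/(4C−4)+0.615/C = 1.1385; K_s = 1+0.5/C = 1.0479
F_a = (F_max−F_min)/2 = 59.55 N; F_m = (F_max+F_min)/2 = 80.45 N
τ_a = K_W·8F_aD/(πd³) = 1.1385 × 32.274 = 36.744 MPa
τ_m = K_s·8F_mD/(πd³) = 1.0479 × 43.601 = 45.691 MPa
Soderberg: 1/n_f = τ_a/S_se + τ_m/S_sy = 36.744/345 + 45.691/496 = 0.10651 + 0.09212 = 0.19862
n_f = 1/0.19862 = 5.035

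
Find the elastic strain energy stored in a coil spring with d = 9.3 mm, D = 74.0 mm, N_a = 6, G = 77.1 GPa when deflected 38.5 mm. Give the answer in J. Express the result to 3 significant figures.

22.0 J

k = Gd⁴/(8D³N_a) = (77.1×10³)(9.3⁴)/(8·74.0³·6) = 29.652 N/mm
U = ½kδ² = 0.5 × 29.652 × 38.5² = 21976 N·mm = 21.976 J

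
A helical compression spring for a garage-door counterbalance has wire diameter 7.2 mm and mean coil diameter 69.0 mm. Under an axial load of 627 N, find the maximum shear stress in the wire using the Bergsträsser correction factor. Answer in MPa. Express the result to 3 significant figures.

Spring index C = D/d = 69.0/7.2 = 9.5833
K_B = (4C+2)/(4C−3) = 40.333/35.333 = 1.1415
τ₀ = 8FD/(πd³) = 8·627·69.0/(π·7.2³) = 346104/1172.6 = 295.16 MPa
τ_max = K·τ₀ = 1.1415 × 295.16 = 336.93 MPa

337 MPa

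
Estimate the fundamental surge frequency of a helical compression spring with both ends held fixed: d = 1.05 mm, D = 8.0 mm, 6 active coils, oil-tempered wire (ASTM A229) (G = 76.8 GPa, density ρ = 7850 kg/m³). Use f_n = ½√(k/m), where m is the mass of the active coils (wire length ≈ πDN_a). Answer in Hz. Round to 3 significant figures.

k = Gd⁴/(8D³N_a) = (76.8×10³)(1.05⁴)/(8·8.0³·6) = 3.7985 N/mm = 3798.5 N/m
Wire length L = πDN_a = π·8.0·6 = 150.8 mm
m = ρ·(πd²/4)·L = 7850 × 0.8659×10⁻⁶ m² × 0.1508 m = 0.001025 kg
f_n = ½√(k/m) = 0.5·√(3798.5/0.001025) = 0.5·√(3.7058e+06) = 962.52 Hz

963 Hz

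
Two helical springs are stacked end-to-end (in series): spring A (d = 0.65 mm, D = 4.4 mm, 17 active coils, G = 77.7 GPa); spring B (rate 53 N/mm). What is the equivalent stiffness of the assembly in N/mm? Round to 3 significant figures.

k_A = Gd⁴/(8D³N_a) = (77.7×10³)(0.65⁴)/(8·4.4³·17) = 1.1972 N/mm
Series: 1/k_eq = 1/1.1972 + 1/53 = 0.85413; k_eq = 1.1708 N/mm

1.17 N/mm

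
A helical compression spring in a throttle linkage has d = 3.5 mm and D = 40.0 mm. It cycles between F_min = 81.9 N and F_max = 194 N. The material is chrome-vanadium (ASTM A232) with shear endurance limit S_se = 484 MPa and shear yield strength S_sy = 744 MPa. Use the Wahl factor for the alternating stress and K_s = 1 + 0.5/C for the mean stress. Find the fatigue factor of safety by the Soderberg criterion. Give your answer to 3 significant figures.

C = D/d = 40.0/3.5 = 11.4286; K_W = (4C−1)/(4C−4)+0.615/C = 1.1257; K_s = 1+0.5/C = 1.0437
F_a = (F_max−F_min)/2 = 56.05 N; F_m = (F_max+F_min)/2 = 137.95 N
τ_a = K_W·8F_aD/(πd³) = 1.1257 × 133.16 = 149.9 MPa
τ_m = K_s·8F_mD/(πd³) = 1.0437 × 327.73 = 342.07 MPa
Soderberg: 1/n_f = τ_a/S_se + τ_m/S_sy = 149.9/484 + 342.07/744 = 0.30971 + 0.45977 = 0.76948
n_f = 1/0.76948 = 1.3

1.30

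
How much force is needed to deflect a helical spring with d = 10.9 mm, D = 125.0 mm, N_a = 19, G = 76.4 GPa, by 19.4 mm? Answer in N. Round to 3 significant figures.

70.5 N

k = Gd⁴/(8D³N_a) = (76.4×10³)(10.9⁴)/(8·125.0³·19) = 3.6327 N/mm
F = k·δ = 3.6327 × 19.4 = 70.474 N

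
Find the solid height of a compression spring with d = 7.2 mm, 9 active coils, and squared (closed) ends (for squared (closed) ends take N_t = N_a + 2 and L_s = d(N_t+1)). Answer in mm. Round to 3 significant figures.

86.4 mm

squared (closed) ends: N_t = N_a + 2 = 9 + 2 = 11
L_s = d·(N_t+1) = 7.2 × 12 = 86.4 mm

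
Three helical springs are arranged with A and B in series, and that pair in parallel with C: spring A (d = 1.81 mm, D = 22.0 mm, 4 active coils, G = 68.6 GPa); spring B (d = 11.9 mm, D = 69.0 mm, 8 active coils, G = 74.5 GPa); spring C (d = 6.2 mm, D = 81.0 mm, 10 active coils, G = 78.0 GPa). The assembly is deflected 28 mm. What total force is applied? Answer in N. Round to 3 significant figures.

135 N

k_A = Gd⁴/(8D³N_a) = (68.6×10³)(1.81⁴)/(8·22.0³·4) = 2.1608 N/mm
k_B = Gd⁴/(8D³N_a) = (74.5×10³)(11.9⁴)/(8·69.0³·8) = 71.059 N/mm
k_C = Gd⁴/(8D³N_a) = (78.0×10³)(6.2⁴)/(8·81.0³·10) = 2.7109 N/mm
Springs A,B series: k_AB = 1/(1/2.1608+1/71.059) = 2.0971 N/mm; parallel with C: k_eq = 2.0971+2.7109 = 4.808 N/mm
F = k_eq·δ = 4.808·28 = 134.62 N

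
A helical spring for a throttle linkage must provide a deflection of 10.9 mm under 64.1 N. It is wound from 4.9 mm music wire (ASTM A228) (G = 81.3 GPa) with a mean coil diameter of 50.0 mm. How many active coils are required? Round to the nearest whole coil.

8

Required rate k = F/δ = 64.1/10.9 = 5.8807 N/mm
N_a = Gd⁴/(8D³k) = (81.3×10³ × 4.9⁴)/(8 × 50.0³ × 5.8807)
    = 4.68678e+07 / 5.88073e+06 = 7.97 → 8 coils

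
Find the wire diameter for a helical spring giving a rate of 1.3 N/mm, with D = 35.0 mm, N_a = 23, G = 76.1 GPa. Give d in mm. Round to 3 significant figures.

d = (8D³N_a·k / G)^(1/4) = (8·35.0³·23·1.3 / (76.1×10³))^0.25
  = (134.77)^0.25 = 3.4072 mm

3.41 mm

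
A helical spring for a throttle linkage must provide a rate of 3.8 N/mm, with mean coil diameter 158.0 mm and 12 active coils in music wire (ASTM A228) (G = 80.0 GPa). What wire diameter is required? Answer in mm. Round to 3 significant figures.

d = (8D³N_a·k / G)^(1/4) = (8·158.0³·12·3.8 / (80.0×10³))^0.25
  = (17986)^0.25 = 11.5807 mm

11.6 mm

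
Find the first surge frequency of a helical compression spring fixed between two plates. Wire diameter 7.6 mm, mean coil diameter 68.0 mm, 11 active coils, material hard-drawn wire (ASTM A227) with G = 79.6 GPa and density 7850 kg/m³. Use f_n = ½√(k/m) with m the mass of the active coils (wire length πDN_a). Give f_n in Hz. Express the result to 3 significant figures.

k = Gd⁴/(8D³N_a) = (79.6×10³)(7.6⁴)/(8·68.0³·11) = 9.5975 N/mm = 9597.5 N/m
Wire length L = πDN_a = π·68.0·11 = 2349.9 mm
m = ρ·(πd²/4)·L = 7850 × 45.365×10⁻⁶ m² × 2.3499 m = 0.83683 kg
f_n = ½√(k/m) = 0.5·√(9597.5/0.83683) = 0.5·√(11469) = 53.546 Hz

53.5 Hz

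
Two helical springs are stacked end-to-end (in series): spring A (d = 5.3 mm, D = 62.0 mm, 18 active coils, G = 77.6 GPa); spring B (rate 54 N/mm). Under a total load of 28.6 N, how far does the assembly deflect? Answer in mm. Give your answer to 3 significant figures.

16.6 mm

k_A = Gd⁴/(8D³N_a) = (77.6×10³)(5.3⁴)/(8·62.0³·18) = 1.7841 N/mm
Series: 1/k_eq = 1/1.7841 + 1/54 = 0.57901; k_eq = 1.7271 N/mm
δ = F/k_eq = 28.6/1.7271 = 16.56 mm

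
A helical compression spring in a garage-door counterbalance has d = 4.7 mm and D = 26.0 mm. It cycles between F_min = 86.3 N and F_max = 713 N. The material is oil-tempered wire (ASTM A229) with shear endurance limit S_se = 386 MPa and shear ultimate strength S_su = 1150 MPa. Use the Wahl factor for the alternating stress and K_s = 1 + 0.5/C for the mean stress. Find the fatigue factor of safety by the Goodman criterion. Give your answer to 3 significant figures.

1.11

C = D/d = 26.0/4.7 = 5.5319; K_W = (4C−1)/(4C−4)+0.615/C = 1.2767; K_s = 1+0.5/C = 1.0904
F_a = (F_max−F_min)/2 = 313.35 N; F_m = (F_max+F_min)/2 = 399.65 N
τ_a = K_W·8F_aD/(πd³) = 1.2767 × 199.82 = 255.11 MPa
τ_m = K_s·8F_mD/(πd³) = 1.0904 × 254.86 = 277.89 MPa
Goodman: 1/n_f = τ_a/S_se + τ_m/S_su = 255.11/386 + 277.89/1150 = 0.66091 + 0.24165 = 0.90255
n_f = 1/0.90255 = 1.108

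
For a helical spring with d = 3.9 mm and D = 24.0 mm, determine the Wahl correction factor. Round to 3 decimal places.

1.245

C = D/d = 24.0/3.9 = 6.1538
K_W = (4C−1)/(4C−4) + 0.615/C = 23.615/20.615 + 0.0999 = 1.2455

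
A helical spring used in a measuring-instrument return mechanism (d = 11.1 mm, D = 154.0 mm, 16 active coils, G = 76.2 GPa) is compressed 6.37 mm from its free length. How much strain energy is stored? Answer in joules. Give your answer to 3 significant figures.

k = Gd⁴/(8D³N_a) = (76.2×10³)(11.1⁴)/(8·154.0³·16) = 2.4744 N/mm
U = ½kδ² = 0.5 × 2.4744 × 6.37² = 50.202 N·mm = 0.050202 J

0.0502 J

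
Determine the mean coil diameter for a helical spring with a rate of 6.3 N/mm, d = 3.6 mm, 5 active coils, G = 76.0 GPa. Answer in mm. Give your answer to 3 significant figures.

37.0 mm

D = (Gd⁴/(8N_a·k))^(1/3) = (76.0×10³·3.6⁴/(8·5·6.3))^(1/3)
  = (50655.1)^(1/3) = 37.0005 mm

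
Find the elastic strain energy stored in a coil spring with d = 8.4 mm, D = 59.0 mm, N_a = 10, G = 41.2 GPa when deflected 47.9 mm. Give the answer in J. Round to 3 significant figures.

14.3 J

k = Gd⁴/(8D³N_a) = (41.2×10³)(8.4⁴)/(8·59.0³·10) = 12.484 N/mm
U = ½kδ² = 0.5 × 12.484 × 47.9² = 14322 N·mm = 14.322 J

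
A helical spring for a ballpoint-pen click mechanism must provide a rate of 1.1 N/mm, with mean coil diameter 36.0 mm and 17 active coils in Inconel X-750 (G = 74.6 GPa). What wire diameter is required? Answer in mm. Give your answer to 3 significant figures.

3.11 mm

d = (8D³N_a·k / G)^(1/4) = (8·36.0³·17·1.1 / (74.6×10³))^0.25
  = (93.562)^0.25 = 3.1101 mm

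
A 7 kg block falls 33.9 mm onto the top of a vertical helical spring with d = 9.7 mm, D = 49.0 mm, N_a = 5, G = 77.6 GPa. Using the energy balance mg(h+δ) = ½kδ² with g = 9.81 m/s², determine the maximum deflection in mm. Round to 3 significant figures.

k = Gd⁴/(8D³N_a) = (77.6×10³)(9.7⁴)/(8·49.0³·5) = 145.98 N/mm
W = mg = 7 × 9.81 = 68.67 N
½kδ² − Wδ − Wh = 0 → δ = (W + √(W² + 2kWh))/k
δ = (68.67 + √(4715.6 + 679669))/145.98 = (68.67 + 827.28)/145.98 = 6.1374 mm

6.14 mm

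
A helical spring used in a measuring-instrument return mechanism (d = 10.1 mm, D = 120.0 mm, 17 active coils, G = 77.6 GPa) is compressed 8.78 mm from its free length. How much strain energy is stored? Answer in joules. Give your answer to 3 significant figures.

0.132 J

k = Gd⁴/(8D³N_a) = (77.6×10³)(10.1⁴)/(8·120.0³·17) = 3.4361 N/mm
U = ½kδ² = 0.5 × 3.4361 × 8.78² = 132.44 N·mm = 0.13244 J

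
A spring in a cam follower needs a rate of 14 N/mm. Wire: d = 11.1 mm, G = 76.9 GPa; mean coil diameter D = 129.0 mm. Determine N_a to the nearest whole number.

N_a = Gd⁴/(8D³k) = (76.9×10³ × 11.1⁴)/(8 × 129.0³ × 14)
    = 1.1674e+09 / 2.40429e+08 = 4.855 → 5 coils

5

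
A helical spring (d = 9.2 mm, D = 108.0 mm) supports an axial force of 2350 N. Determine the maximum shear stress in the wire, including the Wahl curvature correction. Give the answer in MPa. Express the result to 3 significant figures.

931 MPa

Spring index C = D/d = 108.0/9.2 = 11.7391
K_W = (4C−1)/(4C−4) + 0.615/C = 45.957/42.957 + 0.0524 = 1.1222
τ₀ = 8FD/(πd³) = 8·2350·108.0/(π·9.2³) = 2.0304e+06/2446.3 = 829.98 MPa
τ_max = K·τ₀ = 1.1222 × 829.98 = 931.43 MPa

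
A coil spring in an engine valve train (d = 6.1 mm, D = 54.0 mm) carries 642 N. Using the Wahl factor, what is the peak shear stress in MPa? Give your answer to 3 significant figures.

Spring index C = D/d = 54.0/6.1 = 8.8525
K_W = (4C−1)/(4C−4) + 0.615/C = 34.410/31.410 + 0.0695 = 1.1650
τ₀ = 8FD/(πd³) = 8·642·54.0/(π·6.1³) = 277344/713.08 = 388.94 MPa
τ_max = K·τ₀ = 1.1650 × 388.94 = 453.11 MPa

453 MPa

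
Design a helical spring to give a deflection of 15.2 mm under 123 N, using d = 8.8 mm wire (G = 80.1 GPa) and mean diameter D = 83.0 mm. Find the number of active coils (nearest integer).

Required rate k = F/δ = 123/15.2 = 8.0921 N/mm
N_a = Gd⁴/(8D³k) = (80.1×10³ × 8.8⁴)/(8 × 83.0³ × 8.0921)
    = 4.80356e+08 / 3.70157e+07 = 12.98 → 13 coils

13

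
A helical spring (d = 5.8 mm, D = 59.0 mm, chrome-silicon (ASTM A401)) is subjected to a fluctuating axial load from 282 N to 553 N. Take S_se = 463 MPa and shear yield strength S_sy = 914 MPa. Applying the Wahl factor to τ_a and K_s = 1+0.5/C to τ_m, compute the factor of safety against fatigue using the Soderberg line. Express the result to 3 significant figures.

C = D/d = 59.0/5.8 = 10.1724; K_W = (4C−1)/(4C−4)+0.615/C = 1.1422; K_s = 1+0.5/C = 1.0492
F_a = (F_max−F_min)/2 = 135.5 N; F_m = (F_max+F_min)/2 = 417.5 N
τ_a = K_W·8F_aD/(πd³) = 1.1422 × 104.34 = 119.18 MPa
τ_m = K_s·8F_mD/(πd³) = 1.0492 × 321.49 = 337.29 MPa
Soderberg: 1/n_f = τ_a/S_se + τ_m/S_sy = 119.18/463 + 337.29/914 = 0.25741 + 0.36903 = 0.62643
n_f = 1/0.62643 = 1.596

1.60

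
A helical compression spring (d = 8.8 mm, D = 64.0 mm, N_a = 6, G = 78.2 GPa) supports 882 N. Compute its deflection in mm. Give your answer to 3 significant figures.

23.7 mm

k = Gd⁴/(8D³N_a) = (78.2×10³)(8.8⁴)/(8·64.0³·6) = 37.27 N/mm
δ = F/k = 882 / 37.27 = 23.665 mm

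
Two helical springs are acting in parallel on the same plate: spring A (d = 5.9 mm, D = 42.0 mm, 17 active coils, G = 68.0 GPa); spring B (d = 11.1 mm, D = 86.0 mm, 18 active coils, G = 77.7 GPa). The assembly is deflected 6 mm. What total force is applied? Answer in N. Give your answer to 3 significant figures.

126 N

k_A = Gd⁴/(8D³N_a) = (68.0×10³)(5.9⁴)/(8·42.0³·17) = 8.1777 N/mm
k_B = Gd⁴/(8D³N_a) = (77.7×10³)(11.1⁴)/(8·86.0³·18) = 12.878 N/mm
Parallel: k_eq = 8.1777 + 12.878 = 21.056 N/mm
F = k_eq·δ = 21.056·6 = 126.34 N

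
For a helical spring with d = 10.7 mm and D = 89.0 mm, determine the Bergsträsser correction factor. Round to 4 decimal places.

C = D/d = 89.0/10.7 = 8.3178
K_B = (4C+2)/(4C−3) = 35.271/30.271 = 1.1652

1.1652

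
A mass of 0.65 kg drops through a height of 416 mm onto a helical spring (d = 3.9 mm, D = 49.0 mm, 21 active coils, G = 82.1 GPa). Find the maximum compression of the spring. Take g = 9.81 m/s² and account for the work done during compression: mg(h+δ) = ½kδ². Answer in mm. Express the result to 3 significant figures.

81.2 mm

k = Gd⁴/(8D³N_a) = (82.1×10³)(3.9⁴)/(8·49.0³·21) = 0.96096 N/mm
W = mg = 0.65 × 9.81 = 6.3765 N
½kδ² − Wδ − Wh = 0 → δ = (W + √(W² + 2kWh))/k
δ = (6.3765 + √(40.66 + 5098.12))/0.96096 = (6.3765 + 71.685)/0.96096 = 81.233 mm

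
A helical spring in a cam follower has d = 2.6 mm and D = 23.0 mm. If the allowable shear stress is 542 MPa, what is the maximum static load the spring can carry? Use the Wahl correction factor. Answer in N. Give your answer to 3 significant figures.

140 N

C = D/d = 23.0/2.6 = 8.8462
K_W = (4C−1)/(4C−4) + 0.615/C = 34.385/31.385 + 0.0695 = 1.1651
τ_max = K·8FD/(πd³) → F_max = τ_allow·πd³/(8DK)
F_max = 542·π·2.6³/(8·23.0·1.1651) = 29927/214.38 = 139.6 N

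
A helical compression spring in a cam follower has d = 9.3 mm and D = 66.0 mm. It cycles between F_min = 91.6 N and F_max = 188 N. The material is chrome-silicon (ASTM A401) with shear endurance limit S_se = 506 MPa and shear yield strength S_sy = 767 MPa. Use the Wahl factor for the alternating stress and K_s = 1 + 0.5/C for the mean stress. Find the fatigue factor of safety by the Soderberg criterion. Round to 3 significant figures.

15.4

C = D/d = 66.0/9.3 = 7.0968; K_W = (4C−1)/(4C−4)+0.615/C = 1.2097; K_s = 1+0.5/C = 1.0705
F_a = (F_max−F_min)/2 = 48.2 N; F_m = (F_max+F_min)/2 = 139.8 N
τ_a = K_W·8F_aD/(πd³) = 1.2097 × 10.071 = 12.183 MPa
τ_m = K_s·8F_mD/(πd³) = 1.0705 × 29.211 = 31.269 MPa
Soderberg: 1/n_f = τ_a/S_se + τ_m/S_sy = 12.183/506 + 31.269/767 = 0.02408 + 0.04077 = 0.064845
n_f = 1/0.064845 = 15.42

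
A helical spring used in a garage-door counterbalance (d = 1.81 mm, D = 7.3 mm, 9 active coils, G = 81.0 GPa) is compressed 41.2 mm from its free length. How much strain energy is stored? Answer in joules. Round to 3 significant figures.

k = Gd⁴/(8D³N_a) = (81.0×10³)(1.81⁴)/(8·7.3³·9) = 31.038 N/mm
U = ½kδ² = 0.5 × 31.038 × 41.2² = 26343 N·mm = 26.343 J

26.3 J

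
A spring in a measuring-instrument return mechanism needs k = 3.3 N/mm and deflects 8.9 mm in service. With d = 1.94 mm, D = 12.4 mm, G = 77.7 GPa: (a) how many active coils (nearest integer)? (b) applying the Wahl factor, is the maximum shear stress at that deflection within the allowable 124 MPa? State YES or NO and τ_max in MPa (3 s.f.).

(a) 22 coils; (b) NO, τ_max = 156 MPa

N_a = Gd⁴/(8D³k) = (77.7×10³)(1.94⁴)/(8·12.4³·3.3) = 21.87 → N_a = 22
Actual rate k = Gd⁴/(8D³·22) = 3.2798 N/mm
Working load F = kδ = 3.2798·8.9 = 29.19 N
C = 12.4/1.94 = 6.3918; K_W = (4C−1)/(4C−4)+0.615/C = 1.2353
τ_max = K_W·8FD/(πd³) = 1.2353·126.24 = 155.95 MPa
τ_max > 124 MPa → exceeds allowable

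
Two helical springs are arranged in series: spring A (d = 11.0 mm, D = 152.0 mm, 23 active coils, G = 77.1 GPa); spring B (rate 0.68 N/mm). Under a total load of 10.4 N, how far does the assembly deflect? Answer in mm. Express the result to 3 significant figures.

k_A = Gd⁴/(8D³N_a) = (77.1×10³)(11.0⁴)/(8·152.0³·23) = 1.7469 N/mm
Series: 1/k_eq = 1/1.7469 + 1/0.68 = 2.043; k_eq = 0.48947 N/mm
δ = F/k_eq = 10.4/0.48947 = 21.247 mm

21.2 mm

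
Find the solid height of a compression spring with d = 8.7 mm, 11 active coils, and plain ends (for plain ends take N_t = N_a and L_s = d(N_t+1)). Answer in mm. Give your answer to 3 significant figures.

104 mm

plain ends: N_t = N_a = 11
L_s = d·(N_t+1) = 8.7 × 12 = 104.4 mm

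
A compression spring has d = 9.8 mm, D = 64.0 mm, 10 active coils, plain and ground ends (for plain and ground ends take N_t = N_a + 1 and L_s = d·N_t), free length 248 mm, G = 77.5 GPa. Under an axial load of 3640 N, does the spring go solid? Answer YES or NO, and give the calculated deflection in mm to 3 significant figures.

NO, δ = 107 mm

k = Gd⁴/(8D³N_a) = (77.5×10³)(9.8⁴)/(8·64.0³·10) = 34.086 N/mm
N_t = 11; L_s = 9.8·11 = 107.8 mm; δ_solid = L₀ − L_s = 248 − 107.8 = 140.2 mm
δ = F/k = 3640/34.086 = 106.79 mm
δ < δ_solid → spring does not go solid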